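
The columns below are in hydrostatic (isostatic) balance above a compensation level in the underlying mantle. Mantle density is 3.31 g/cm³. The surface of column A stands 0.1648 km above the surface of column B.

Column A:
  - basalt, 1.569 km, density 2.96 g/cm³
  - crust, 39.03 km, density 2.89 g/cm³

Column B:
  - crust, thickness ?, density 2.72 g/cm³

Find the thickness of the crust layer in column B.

Take the compensation level at the base of the deeper column (depth z_c below the surface of column A) and equate Σ ρ_i t_i down to z_c; mantle fills any gap and the z_c terms cancel.
Column A: 1.569×2.96 + 39.03×2.89 + (z_c − 40.599)×3.31
Column B: 0.1648×0 + x×2.72 + (z_c − 0.1648 − 0 − x)×3.31
The z_c×3.31 term appears on both sides and cancels. Collect the known terms of each column as K = Σ(ρt)_known − 3.31 × (depth of known layers): K_A = 117.44094 − 3.31×40.599 = −16.94175; K_B = 0 − 3.31×(0.1648 + 0) = −0.545488.
Balance: K_A = K_B − x×(3.31 − 2.72), so x = (K_B − K_A)/(3.31 − 2.72) = 16.3963/0.59 = 27.8 km.

27.8 km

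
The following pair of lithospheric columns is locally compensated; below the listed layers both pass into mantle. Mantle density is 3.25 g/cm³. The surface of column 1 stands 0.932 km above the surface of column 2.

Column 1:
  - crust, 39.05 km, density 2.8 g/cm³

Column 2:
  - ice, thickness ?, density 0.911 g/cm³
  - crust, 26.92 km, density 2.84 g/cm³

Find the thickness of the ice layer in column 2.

1.5 km

Take the compensation level at the base of the deeper column (depth z_c below the surface of column 1) and equate Σ ρ_i t_i down to z_c; mantle fills any gap and the z_c terms cancel.
Column 1: 39.05×2.8 + (z_c − 39.05)×3.25
Column 2: 0.932×0 + x×0.911 + 26.92×2.84 + (z_c − 0.932 − 26.92 − x)×3.25
The z_c×3.25 term appears on both sides and cancels. Collect the known terms of each column as K = Σ(ρt)_known − 3.25 × (depth of known layers): K_1 = 109.34 − 3.25×39.05 = −17.5725; K_2 = 76.4528 − 3.25×(0.932 + 26.92) = −14.0662.
Balance: K_1 = K_2 − x×(3.25 − 0.911), so x = (K_2 − K_1)/(3.25 − 0.911) = 3.5063/2.339 = 1.5 km.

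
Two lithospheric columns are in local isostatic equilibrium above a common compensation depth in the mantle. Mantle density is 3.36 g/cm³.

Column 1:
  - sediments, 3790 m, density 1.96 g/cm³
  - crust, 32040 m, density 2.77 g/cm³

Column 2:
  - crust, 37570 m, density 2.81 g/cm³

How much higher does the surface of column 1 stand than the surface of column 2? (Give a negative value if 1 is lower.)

1060 m

For any compensation level in the mantle, the mantle terms cancel and isostasy reduces to e = (Σt_1 − Σt_2) − (Σ(ρt)_1 − Σ(ρt)_2) / ρ_m.
Σt_1 = 35830 m; Σt_2 = 37570 m; Σ(ρt)_1 = 96179.2; Σ(ρt)_2 = 105571.7 (in m·g/cm³).
e = (35830 − 37570) − (96179.2 − 105571.7) / 3.36 = 1060 m.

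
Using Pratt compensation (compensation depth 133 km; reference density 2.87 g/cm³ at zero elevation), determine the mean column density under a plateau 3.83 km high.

2.79 g/cm³

Pratt balance: ρ_ref D = ρ (D + h).
ρ = ρ_ref D/(D + h) = 2.87 × 133 km/(133 km + 3.83 km) = 2.79 g/cm³.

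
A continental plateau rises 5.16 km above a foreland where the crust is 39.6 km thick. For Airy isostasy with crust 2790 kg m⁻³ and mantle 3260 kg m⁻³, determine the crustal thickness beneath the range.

75.4 km

Root depth r = h ρ_c / (ρ_m − ρ_c) = 5.16 km × 2790 / 470 = 30.63 km.
Total thickness = T + h + r = 39.6 km + 5.16 km + 30.63 km = 75.4 km.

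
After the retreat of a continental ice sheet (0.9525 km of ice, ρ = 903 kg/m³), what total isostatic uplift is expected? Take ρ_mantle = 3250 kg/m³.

0.265 km

Removing the load lets mantle flow back in; uplift u satisfies ρ_ice t = ρ_m u.
u = t ρ_ice/ρ_m = 0.9525 km × 903/3250 = 0.265 km.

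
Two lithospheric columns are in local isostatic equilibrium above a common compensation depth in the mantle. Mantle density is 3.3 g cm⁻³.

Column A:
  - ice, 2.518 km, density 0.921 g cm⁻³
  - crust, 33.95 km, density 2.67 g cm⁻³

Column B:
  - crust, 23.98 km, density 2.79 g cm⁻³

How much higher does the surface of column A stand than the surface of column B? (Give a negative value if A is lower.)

For any compensation level in the mantle, the mantle terms cancel and isostasy reduces to e = (Σt_A − Σt_B) − (Σ(ρt)_A − Σ(ρt)_B) / ρ_m.
Σt_A = 36.468 km; Σt_B = 23.98 km; Σ(ρt)_A = 92.965578; Σ(ρt)_B = 66.9042 (in km·g cm⁻³).
e = (36.468 − 23.98) − (92.965578 − 66.9042) / 3.3 = 4.59 km.

4.59 km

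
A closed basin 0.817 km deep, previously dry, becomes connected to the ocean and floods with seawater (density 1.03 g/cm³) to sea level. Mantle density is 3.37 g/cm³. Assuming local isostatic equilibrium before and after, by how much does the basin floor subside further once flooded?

After flooding the water column is d + s deep. Its weight must equal the weight of mantle displaced by the extra subsidence s: (d + s) ρ_w = s ρ_m.
s = d ρ_w / (ρ_m − ρ_w) = 0.817 km × 1.03/(3.37 − 1.03) = 0.36 km.

0.36 km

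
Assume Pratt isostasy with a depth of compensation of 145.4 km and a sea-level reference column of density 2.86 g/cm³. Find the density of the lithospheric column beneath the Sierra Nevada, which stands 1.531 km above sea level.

2.83 g/cm³

Pratt balance: ρ_ref D = ρ (D + h).
ρ = ρ_ref D/(D + h) = 2.86 × 145.4 km/(145.4 km + 1.531 km) = 2.83 g/cm³.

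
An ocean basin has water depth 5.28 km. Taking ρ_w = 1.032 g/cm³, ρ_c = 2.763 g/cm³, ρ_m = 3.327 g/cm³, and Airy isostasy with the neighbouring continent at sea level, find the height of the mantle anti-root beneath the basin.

Equating mass per unit area of the two columns: replacing crust with seawater at the top is compensated by replacing crust with mantle at the base: d (ρ_c − ρ_w) = a (ρ_m − ρ_c).
a = d (ρ_c − ρ_w)/(ρ_m − ρ_c) = 5.28 km × 1.731/0.564 = 16.2 km.

16.2 km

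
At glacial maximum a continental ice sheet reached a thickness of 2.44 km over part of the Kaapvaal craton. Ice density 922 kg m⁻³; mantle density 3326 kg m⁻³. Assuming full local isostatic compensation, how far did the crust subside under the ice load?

Balancing pressure at the compensation depth: the ice load ρ_ice t is balanced by mantle displaced below, ρ_m s.
s = t ρ_ice / ρ_m = 2.44 km × 922/3326 = 0.676 km.

0.676 km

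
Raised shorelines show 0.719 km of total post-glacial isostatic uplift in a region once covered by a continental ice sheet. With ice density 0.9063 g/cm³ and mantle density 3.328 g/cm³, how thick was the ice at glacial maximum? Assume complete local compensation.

2.64 km

u = t ρ_ice/ρ_m → t = u ρ_m/ρ_ice = 0.719 km × 3.328/0.9063 = 2.64 km.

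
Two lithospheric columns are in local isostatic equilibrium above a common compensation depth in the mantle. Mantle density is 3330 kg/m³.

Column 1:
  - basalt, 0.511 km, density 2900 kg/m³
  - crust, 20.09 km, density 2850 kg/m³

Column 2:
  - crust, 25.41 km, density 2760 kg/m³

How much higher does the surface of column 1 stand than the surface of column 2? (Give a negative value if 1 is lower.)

−1.39 km

For any compensation level in the mantle, the mantle terms cancel and isostasy reduces to e = (Σt_1 − Σt_2) − (Σ(ρt)_1 − Σ(ρt)_2) / ρ_m.
Σt_1 = 20.601 km; Σt_2 = 25.41 km; Σ(ρt)_1 = 58738.4; Σ(ρt)_2 = 70131.6 (in km·kg/m³).
e = (20.601 − 25.41) − (58738.4 − 70131.6) / 3330 = −1.39 km.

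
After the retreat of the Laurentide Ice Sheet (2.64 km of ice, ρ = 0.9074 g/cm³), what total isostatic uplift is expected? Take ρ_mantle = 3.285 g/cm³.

Removing the load lets mantle flow back in; uplift u satisfies ρ_ice t = ρ_m u.
u = t ρ_ice/ρ_m = 2.64 km × 0.9074/3.285 = 0.729 km.

0.729 km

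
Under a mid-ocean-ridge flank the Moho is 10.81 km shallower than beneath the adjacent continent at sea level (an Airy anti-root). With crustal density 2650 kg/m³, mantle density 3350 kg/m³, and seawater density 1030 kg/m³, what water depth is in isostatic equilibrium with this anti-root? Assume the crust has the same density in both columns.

Replacing a thickness d of crust by seawater at the top must be balanced by replacing crust with mantle at the base: d (ρ_c − ρ_w) = a (ρ_m − ρ_c).
d = a (ρ_m − ρ_c)/(ρ_c − ρ_w) = 10.81 km × 700/1620 = 4.67 km.

4.67 km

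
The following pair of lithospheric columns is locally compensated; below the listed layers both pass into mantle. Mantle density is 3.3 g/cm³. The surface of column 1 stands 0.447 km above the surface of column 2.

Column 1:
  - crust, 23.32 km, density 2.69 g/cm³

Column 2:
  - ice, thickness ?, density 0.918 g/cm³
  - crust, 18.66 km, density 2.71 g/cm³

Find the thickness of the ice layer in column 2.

0.731 km

Take the compensation level at the base of the deeper column (depth z_c below the surface of column 1) and equate Σ ρ_i t_i down to z_c; mantle fills any gap and the z_c terms cancel.
Column 1: 23.32×2.69 + (z_c − 23.32)×3.3
Column 2: 0.447×0 + x×0.918 + 18.66×2.71 + (z_c − 0.447 − 18.66 − x)×3.3
The z_c×3.3 term appears on both sides and cancels. Collect the known terms of each column as K = Σ(ρt)_known − 3.3 × (depth of known layers): K_1 = 62.7308 − 3.3×23.32 = −14.2252; K_2 = 50.5686 − 3.3×(0.447 + 18.66) = −12.4845.
Balance: K_1 = K_2 − x×(3.3 − 0.918), so x = (K_2 − K_1)/(3.3 − 0.918) = 1.7407/2.382 = 0.731 km.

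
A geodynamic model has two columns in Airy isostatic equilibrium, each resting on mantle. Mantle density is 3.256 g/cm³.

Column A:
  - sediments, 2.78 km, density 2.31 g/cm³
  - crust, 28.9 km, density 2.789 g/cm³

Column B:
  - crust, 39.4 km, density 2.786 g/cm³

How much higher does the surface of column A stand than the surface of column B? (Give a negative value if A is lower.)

For any compensation level in the mantle, the mantle terms cancel and isostasy reduces to e = (Σt_A − Σt_B) − (Σ(ρt)_A − Σ(ρt)_B) / ρ_m.
Σt_A = 31.68 km; Σt_B = 39.4 km; Σ(ρt)_A = 87.0239; Σ(ρt)_B = 109.7684 (in km·g/cm³).
e = (31.68 − 39.4) − (87.0239 − 109.7684) / 3.256 = −0.735 km.

−0.735 km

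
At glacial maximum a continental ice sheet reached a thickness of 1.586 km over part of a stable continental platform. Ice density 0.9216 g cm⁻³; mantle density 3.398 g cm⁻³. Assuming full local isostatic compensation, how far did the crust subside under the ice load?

0.43 km

For local isostatic compensation: the ice load ρ_ice t is balanced by mantle displaced below, ρ_m s.
s = t ρ_ice / ρ_m = 1.586 km × 0.9216/3.398 = 0.43 km.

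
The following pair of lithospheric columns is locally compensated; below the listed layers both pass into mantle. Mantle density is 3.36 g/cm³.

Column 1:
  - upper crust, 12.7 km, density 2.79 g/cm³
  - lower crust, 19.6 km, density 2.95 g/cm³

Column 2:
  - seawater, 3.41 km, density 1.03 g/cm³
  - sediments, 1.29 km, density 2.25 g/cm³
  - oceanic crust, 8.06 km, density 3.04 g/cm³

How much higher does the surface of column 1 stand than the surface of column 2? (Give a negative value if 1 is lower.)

For any compensation level in the mantle, the mantle terms cancel and isostasy reduces to e = (Σt_1 − Σt_2) − (Σ(ρt)_1 − Σ(ρt)_2) / ρ_m.
Σt_1 = 32.3 km; Σt_2 = 12.76 km; Σ(ρt)_1 = 93.253; Σ(ρt)_2 = 30.9172 (in km·g/cm³).
e = (32.3 − 12.76) − (93.253 − 30.9172) / 3.36 = 0.988 km.

0.988 km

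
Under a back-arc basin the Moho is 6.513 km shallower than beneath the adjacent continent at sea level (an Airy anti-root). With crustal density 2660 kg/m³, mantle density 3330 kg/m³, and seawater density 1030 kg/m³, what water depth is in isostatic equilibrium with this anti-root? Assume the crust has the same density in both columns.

2.68 km

Replacing a thickness d of crust by seawater at the top must be balanced by replacing crust with mantle at the base: d (ρ_c − ρ_w) = a (ρ_m − ρ_c).
d = a (ρ_m − ρ_c)/(ρ_c − ρ_w) = 6.513 km × 670/1630 = 2.68 km.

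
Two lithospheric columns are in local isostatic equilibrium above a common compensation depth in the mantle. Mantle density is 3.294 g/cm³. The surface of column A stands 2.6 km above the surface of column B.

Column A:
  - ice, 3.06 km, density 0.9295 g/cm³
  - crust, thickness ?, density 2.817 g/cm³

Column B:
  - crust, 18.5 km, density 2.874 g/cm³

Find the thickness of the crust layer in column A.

19.1 km

Take the compensation level at the base of the deeper column (depth z_c below the surface of column A) and equate Σ ρ_i t_i down to z_c; mantle fills any gap and the z_c terms cancel.
Column A: 3.06×0.9295 + x×2.817 + (z_c − 3.06 − x)×3.294
Column B: 2.6×0 + 18.5×2.874 + (z_c − 2.6 − 18.5)×3.294
The z_c×3.294 term appears on both sides and cancels. Collect the known terms of each column as K = Σ(ρt)_known − 3.294 × (depth of known layers): K_A = 2.84427 − 3.294×3.06 = −7.23537; K_B = 53.169 − 3.294×(2.6 + 18.5) = −16.3344.
Balance: K_A − x×(3.294 − 2.817) = K_B, so x = (K_A − K_B)/(3.294 − 2.817) = 9.09903/0.477 = 19.1 km.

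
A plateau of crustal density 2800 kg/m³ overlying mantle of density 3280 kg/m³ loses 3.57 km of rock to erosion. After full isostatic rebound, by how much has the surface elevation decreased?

0.522 km

Rebound u = e ρ_c/ρ_m = 3.57 km × 2800/3280 = 3.048 km.
Net surface drop = e − u = 3.57 km − 3.048 km = e (ρ_m − ρ_c)/ρ_m = 0.522 km.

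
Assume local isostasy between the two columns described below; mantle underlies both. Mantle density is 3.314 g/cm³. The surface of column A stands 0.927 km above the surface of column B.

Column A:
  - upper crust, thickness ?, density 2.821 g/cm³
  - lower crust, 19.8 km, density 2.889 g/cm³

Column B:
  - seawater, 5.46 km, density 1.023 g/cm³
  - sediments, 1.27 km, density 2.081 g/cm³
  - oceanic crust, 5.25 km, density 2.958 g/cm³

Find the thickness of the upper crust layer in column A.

Take the compensation level at the base of the deeper column (depth z_c below the surface of column A) and equate Σ ρ_i t_i down to z_c; mantle fills any gap and the z_c terms cancel.
Column A: x×2.821 + 19.8×2.889 + (z_c − 19.8 − x)×3.314
Column B: 0.927×0 + 5.46×1.023 + 1.27×2.081 + 5.25×2.958 + (z_c − 0.927 − 11.98)×3.314
The z_c×3.314 term appears on both sides and cancels. Collect the known terms of each column as K = Σ(ρt)_known − 3.314 × (depth of known layers): K_A = 57.2022 − 3.314×19.8 = −8.415; K_B = 23.75795 − 3.314×(0.927 + 11.98) = −19.015848.
Balance: K_A − x×(3.314 − 2.821) = K_B, so x = (K_A − K_B)/(3.314 − 2.821) = 10.6008/0.493 = 21.5 km.

21.5 km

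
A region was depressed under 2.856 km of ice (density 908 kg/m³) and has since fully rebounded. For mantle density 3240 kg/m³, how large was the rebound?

Removing the load lets mantle flow back in; uplift u satisfies ρ_ice t = ρ_m u.
u = t ρ_ice/ρ_m = 2.856 km × 908/3240 = 0.8 km.

0.8 km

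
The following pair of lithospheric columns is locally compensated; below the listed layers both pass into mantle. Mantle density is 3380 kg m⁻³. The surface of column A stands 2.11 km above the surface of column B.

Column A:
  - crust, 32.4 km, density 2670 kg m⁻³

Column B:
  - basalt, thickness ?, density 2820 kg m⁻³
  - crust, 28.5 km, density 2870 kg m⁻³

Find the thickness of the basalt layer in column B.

2.39 km

Take the compensation level at the base of the deeper column (depth z_c below the surface of column A) and equate Σ ρ_i t_i down to z_c; mantle fills any gap and the z_c terms cancel.
Column A: 32.4×2670 + (z_c − 32.4)×3380
Column B: 2.11×0 + x×2820 + 28.5×2870 + (z_c − 2.11 − 28.5 − x)×3380
The z_c×3380 term appears on both sides and cancels. Collect the known terms of each column as K = Σ(ρt)_known − 3380 × (depth of known layers): K_A = 86508 − 3380×32.4 = −23004; K_B = 81795 − 3380×(2.11 + 28.5) = −21666.8.
Balance: K_A = K_B − x×(3380 − 2820), so x = (K_B − K_A)/(3380 − 2820) = 1337.2/560 = 2.39 km.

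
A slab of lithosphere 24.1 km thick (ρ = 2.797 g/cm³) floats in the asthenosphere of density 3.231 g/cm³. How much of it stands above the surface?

Floating equilibrium: submerged depth d = t ρ_obj/ρ_fluid = 24.1 km × 2.797/3.231 = 20.86 km.
Freeboard = t − d = 24.1 km − 20.86 km = 3.24 km.

3.24 km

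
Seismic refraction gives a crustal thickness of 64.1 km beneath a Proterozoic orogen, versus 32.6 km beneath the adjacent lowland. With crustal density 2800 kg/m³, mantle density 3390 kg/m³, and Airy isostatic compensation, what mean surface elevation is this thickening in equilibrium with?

5.48 km

Excess crust Δ = 64.1 km − 32.6 km = 31.5 km, split between elevation h and root r with h + r = Δ.
Airy balance ρ_c h = (ρ_m − ρ_c) r gives r = h ρ_c/(ρ_m − ρ_c), so h (1 + ρ_c/(ρ_m − ρ_c)) = Δ, i.e. h = Δ (ρ_m − ρ_c)/ρ_m.
h = 31.5 km × 590/3390 = 5.48 km.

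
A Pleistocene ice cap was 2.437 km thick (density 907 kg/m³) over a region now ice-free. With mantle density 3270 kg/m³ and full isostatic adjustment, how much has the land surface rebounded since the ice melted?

Removing the load lets mantle flow back in; uplift u satisfies ρ_ice t = ρ_m u.
u = t ρ_ice/ρ_m = 2.437 km × 907/3270 = 0.676 km.

0.676 km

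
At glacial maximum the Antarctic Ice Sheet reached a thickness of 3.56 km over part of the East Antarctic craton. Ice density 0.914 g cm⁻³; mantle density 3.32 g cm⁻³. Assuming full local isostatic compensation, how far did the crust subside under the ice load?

0.98 km

By Archimedes' principle applied to the lithosphere: the ice load ρ_ice t is balanced by mantle displaced below, ρ_m s.
s = t ρ_ice / ρ_m = 3.56 km × 0.914/3.32 = 0.98 km.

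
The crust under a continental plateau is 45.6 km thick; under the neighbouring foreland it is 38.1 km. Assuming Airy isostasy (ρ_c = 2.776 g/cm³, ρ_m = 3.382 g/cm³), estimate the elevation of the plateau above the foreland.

1.34 km

Excess crust Δ = 45.6 km − 38.1 km = 7.5 km, split between elevation h and root r with h + r = Δ.
Airy balance ρ_c h = (ρ_m − ρ_c) r gives r = h ρ_c/(ρ_m − ρ_c), so h (1 + ρ_c/(ρ_m − ρ_c)) = Δ, i.e. h = Δ (ρ_m − ρ_c)/ρ_m.
h = 7.5 km × 0.606/3.382 = 1.34 km.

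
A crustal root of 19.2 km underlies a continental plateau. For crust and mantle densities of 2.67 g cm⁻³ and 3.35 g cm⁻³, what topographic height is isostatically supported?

Isostatic balance requires: ρ_c h = (ρ_m − ρ_c) r.
h = r (ρ_m − ρ_c) / ρ_c = 19.2 km × (3.35 − 2.67) / 2.67 = 4.89 km.

4.89 km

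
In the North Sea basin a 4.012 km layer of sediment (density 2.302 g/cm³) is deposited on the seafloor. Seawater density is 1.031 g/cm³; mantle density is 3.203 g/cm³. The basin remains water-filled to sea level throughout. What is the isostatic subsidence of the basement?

Submarine loading: the sediment displaces seawater, and the subsidence is in turn flooded, so s (ρ_m − ρ_w) = t (ρ_sed − ρ_w).
s = 4.012 km × (2.302 − 1.031) / (3.203 − 1.031) = 2.35 km.

2.35 km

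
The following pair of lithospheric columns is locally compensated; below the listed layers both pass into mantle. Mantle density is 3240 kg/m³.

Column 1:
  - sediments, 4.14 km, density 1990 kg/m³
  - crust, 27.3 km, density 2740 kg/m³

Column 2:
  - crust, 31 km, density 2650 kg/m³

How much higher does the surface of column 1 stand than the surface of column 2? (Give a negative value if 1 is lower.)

0.165 km

For any compensation level in the mantle, the mantle terms cancel and isostasy reduces to e = (Σt_1 − Σt_2) − (Σ(ρt)_1 − Σ(ρt)_2) / ρ_m.
Σt_1 = 31.44 km; Σt_2 = 31 km; Σ(ρt)_1 = 83040.6; Σ(ρt)_2 = 82150 (in km·kg/m³).
e = (31.44 − 31) − (83040.6 − 82150) / 3240 = 0.165 km.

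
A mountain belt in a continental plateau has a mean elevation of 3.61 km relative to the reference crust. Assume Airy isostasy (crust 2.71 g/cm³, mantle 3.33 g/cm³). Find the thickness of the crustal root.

For local isostatic compensation: the weight of the topography is balanced by the buoyancy of the root, ρ_c h = (ρ_m − ρ_c) r.
r = h · ρ_c / (ρ_m − ρ_c) = 3.61 km × 2.71 / (3.33 − 2.71) = 15.8 km.

15.8 km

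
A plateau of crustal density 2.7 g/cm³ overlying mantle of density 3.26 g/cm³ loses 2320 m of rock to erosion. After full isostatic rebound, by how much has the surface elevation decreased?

399 m

Rebound u = e ρ_c/ρ_m = 2320 m × 2.7/3.26 = 1921 m.
Net surface drop = e − u = 2320 m − 1921 m = e (ρ_m − ρ_c)/ρ_m = 399 m.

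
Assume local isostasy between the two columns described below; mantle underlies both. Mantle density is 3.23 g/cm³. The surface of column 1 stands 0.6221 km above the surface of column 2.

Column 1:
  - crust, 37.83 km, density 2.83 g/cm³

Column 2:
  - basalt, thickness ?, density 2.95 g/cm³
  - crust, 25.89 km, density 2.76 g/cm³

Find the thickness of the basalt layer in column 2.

Take the compensation level at the base of the deeper column (depth z_c below the surface of column 1) and equate Σ ρ_i t_i down to z_c; mantle fills any gap and the z_c terms cancel.
Column 1: 37.83×2.83 + (z_c − 37.83)×3.23
Column 2: 0.6221×0 + x×2.95 + 25.89×2.76 + (z_c − 0.6221 − 25.89 − x)×3.23
The z_c×3.23 term appears on both sides and cancels. Collect the known terms of each column as K = Σ(ρt)_known − 3.23 × (depth of known layers): K_1 = 107.0589 − 3.23×37.83 = −15.132; K_2 = 71.4564 − 3.23×(0.6221 + 25.89) = −14.177683.
Balance: K_1 = K_2 − x×(3.23 − 2.95), so x = (K_2 − K_1)/(3.23 − 2.95) = 0.954317/0.28 = 3.41 km.

3.41 km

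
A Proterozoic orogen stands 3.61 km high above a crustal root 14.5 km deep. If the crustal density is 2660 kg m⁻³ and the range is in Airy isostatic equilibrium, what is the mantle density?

Airy balance: ρ_c h = (ρ_m − ρ_c) r → ρ_m = ρ_c (1 + h/r).
ρ_m = 2660 × (1 + 3.61 km/14.5 km) = 3320 kg m⁻³.

3320 kg m⁻³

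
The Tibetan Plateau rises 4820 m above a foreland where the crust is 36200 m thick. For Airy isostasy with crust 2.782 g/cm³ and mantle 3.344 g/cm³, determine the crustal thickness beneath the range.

64900 m

Root depth r = h ρ_c / (ρ_m − ρ_c) = 4820 m × 2.782 / 0.562 = 23860 m.
Total thickness = T + h + r = 36200 m + 4820 m + 23860 m = 64900 m.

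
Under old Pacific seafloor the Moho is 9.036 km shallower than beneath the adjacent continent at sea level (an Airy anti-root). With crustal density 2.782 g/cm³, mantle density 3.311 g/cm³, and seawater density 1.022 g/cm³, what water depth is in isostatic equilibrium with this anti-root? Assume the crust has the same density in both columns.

Replacing a thickness d of crust by seawater at the top must be balanced by replacing crust with mantle at the base: d (ρ_c − ρ_w) = a (ρ_m − ρ_c).
d = a (ρ_m − ρ_c)/(ρ_c − ρ_w) = 9.036 km × 0.529/1.76 = 2.72 km.

2.72 km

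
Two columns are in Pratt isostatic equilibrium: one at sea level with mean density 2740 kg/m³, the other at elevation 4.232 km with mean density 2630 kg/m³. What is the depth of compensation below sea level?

ρ_ref D = ρ (D + h) → D (ρ_ref − ρ) = ρ h.
D = ρ h/(ρ_ref − ρ) = 2630 × 4.232 km/(2740 − 2630) = 101 km.

101 km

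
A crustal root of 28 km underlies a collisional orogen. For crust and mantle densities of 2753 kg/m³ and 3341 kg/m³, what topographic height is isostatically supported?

For local isostatic compensation: ρ_c h = (ρ_m − ρ_c) r.
h = r (ρ_m − ρ_c) / ρ_c = 28 km × (3341 − 2753) / 2753 = 5.98 km.

5.98 km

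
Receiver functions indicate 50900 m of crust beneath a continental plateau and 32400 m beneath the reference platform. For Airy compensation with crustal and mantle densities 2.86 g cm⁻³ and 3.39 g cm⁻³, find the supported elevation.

2890 m

Excess crust Δ = 50900 m − 32400 m = 18500 m, split between elevation h and root r with h + r = Δ.
Airy balance ρ_c h = (ρ_m − ρ_c) r gives r = h ρ_c/(ρ_m − ρ_c), so h (1 + ρ_c/(ρ_m − ρ_c)) = Δ, i.e. h = Δ (ρ_m − ρ_c)/ρ_m.
h = 18500 m × 0.53/3.39 = 2890 m.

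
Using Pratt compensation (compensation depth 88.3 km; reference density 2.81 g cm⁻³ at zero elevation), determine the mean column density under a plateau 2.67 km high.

Pratt balance: ρ_ref D = ρ (D + h).
ρ = ρ_ref D/(D + h) = 2.81 × 88.3 km/(88.3 km + 2.67 km) = 2.73 g cm⁻³.

2.73 g cm⁻³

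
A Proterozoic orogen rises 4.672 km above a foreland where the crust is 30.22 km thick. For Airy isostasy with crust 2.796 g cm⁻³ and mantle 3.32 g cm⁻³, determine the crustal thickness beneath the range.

59.8 km

Root depth r = h ρ_c / (ρ_m − ρ_c) = 4.672 km × 2.796 / 0.524 = 24.93 km.
Total thickness = T + h + r = 30.22 km + 4.672 km + 24.93 km = 59.8 km.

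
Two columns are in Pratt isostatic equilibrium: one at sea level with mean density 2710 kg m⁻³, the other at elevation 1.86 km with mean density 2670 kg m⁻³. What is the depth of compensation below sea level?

ρ_ref D = ρ (D + h) → D (ρ_ref − ρ) = ρ h.
D = ρ h/(ρ_ref − ρ) = 2670 × 1.86 km/(2710 − 2670) = 124 km.

124 km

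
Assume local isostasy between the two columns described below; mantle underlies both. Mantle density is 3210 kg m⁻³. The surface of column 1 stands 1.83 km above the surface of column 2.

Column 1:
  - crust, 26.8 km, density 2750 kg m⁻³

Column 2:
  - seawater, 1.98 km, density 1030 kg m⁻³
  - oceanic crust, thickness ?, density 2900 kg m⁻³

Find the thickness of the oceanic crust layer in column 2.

Take the compensation level at the base of the deeper column (depth z_c below the surface of column 1) and equate Σ ρ_i t_i down to z_c; mantle fills any gap and the z_c terms cancel.
Column 1: 26.8×2750 + (z_c − 26.8)×3210
Column 2: 1.83×0 + 1.98×1030 + x×2900 + (z_c − 1.83 − 1.98 − x)×3210
The z_c×3210 term appears on both sides and cancels. Collect the known terms of each column as K = Σ(ρt)_known − 3210 × (depth of known layers): K_1 = 73700 − 3210×26.8 = −12328; K_2 = 2039.4 − 3210×(1.83 + 1.98) = −10190.7.
Balance: K_1 = K_2 − x×(3210 − 2900), so x = (K_2 − K_1)/(3210 − 2900) = 2137.3/310 = 6.89 km.

6.89 km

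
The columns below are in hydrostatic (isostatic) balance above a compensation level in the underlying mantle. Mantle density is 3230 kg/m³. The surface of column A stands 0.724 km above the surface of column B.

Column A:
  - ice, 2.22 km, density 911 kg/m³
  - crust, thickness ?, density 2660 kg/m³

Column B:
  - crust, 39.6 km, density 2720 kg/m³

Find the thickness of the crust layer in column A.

30.5 km

Take the compensation level at the base of the deeper column (depth z_c below the surface of column A) and equate Σ ρ_i t_i down to z_c; mantle fills any gap and the z_c terms cancel.
Column A: 2.22×911 + x×2660 + (z_c − 2.22 − x)×3230
Column B: 0.724×0 + 39.6×2720 + (z_c − 0.724 − 39.6)×3230
The z_c×3230 term appears on both sides and cancels. Collect the known terms of each column as K = Σ(ρt)_known − 3230 × (depth of known layers): K_A = 2022.42 − 3230×2.22 = −5148.18; K_B = 107712 − 3230×(0.724 + 39.6) = −22534.52.
Balance: K_A − x×(3230 − 2660) = K_B, so x = (K_A − K_B)/(3230 − 2660) = 17386.3/570 = 30.5 km.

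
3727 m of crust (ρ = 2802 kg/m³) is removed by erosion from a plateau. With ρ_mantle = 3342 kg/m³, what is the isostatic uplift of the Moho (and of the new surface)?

Unloading: uplift u = e ρ_c/ρ_m = 3727 m × 2802/3342 = 3120 m.

3120 m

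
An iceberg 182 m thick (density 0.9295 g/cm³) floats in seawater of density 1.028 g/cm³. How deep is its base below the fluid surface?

Draft d = t ρ_obj/ρ_fluid = 182 m × 0.9295/1.028 = 165 m.

165 m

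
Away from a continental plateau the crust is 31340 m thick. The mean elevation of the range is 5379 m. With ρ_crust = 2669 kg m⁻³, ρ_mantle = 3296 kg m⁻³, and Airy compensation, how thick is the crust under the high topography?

Root depth r = h ρ_c / (ρ_m − ρ_c) = 5379 m × 2669 / 627 = 22900 m.
Total thickness = T + h + r = 31340 m + 5379 m + 22900 m = 59600 m.

59600 m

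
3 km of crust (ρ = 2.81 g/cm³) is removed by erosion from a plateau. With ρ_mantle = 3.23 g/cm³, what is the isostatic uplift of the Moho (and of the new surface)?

Unloading: uplift u = e ρ_c/ρ_m = 3 km × 2.81/3.23 = 2.61 km.

2.61 km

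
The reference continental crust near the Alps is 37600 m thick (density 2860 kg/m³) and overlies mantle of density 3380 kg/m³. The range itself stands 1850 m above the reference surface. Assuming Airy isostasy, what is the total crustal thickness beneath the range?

Root depth r = h ρ_c / (ρ_m − ρ_c) = 1850 m × 2860 / 520 = 10180 m.
Total thickness = T + h + r = 37600 m + 1850 m + 10180 m = 49600 m.

49600 m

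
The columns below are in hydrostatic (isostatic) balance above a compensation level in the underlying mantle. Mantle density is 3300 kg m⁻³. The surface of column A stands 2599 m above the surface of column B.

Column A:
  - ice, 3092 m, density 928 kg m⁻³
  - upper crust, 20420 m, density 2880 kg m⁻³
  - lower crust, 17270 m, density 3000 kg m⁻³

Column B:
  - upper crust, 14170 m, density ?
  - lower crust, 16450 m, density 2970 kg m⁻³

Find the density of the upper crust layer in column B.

Take the compensation level at the base of the deeper column (depth z_c below the surface of column A) and equate Σ ρ_i t_i down to z_c; mantle fills any gap and the z_c terms cancel.
Column A: 3092×928 + 20420×2880 + 17270×3000 + (z_c − 40782)×3300
Column B: 2599×0 + 14170×ρ + 16450×2970 + (z_c − 2599 − 30620)×3300
The z_c×3300 term appears on both sides and cancels. Collect the known terms of each column as K = Σ(ρt)_known − 3300 × (depth of known layers): K_A = 113488976 − 3300×40782 = −21091624; K_B = 48856500 − 3300×(2599 + 30620) = −60766200.
Balance: K_A = K_B + 14170×ρ, so ρ = (K_A − K_B)/14170 = 39674600/14170 = 2800 kg m⁻³.

2800 kg m⁻³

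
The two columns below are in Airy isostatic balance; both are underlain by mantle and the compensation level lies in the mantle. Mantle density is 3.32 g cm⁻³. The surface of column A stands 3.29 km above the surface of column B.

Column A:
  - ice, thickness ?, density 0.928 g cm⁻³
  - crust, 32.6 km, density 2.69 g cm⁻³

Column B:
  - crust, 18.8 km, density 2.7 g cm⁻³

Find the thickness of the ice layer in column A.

0.853 km

Take the compensation level at the base of the deeper column (depth z_c below the surface of column A) and equate Σ ρ_i t_i down to z_c; mantle fills any gap and the z_c terms cancel.
Column A: x×0.928 + 32.6×2.69 + (z_c − 32.6 − x)×3.32
Column B: 3.29×0 + 18.8×2.7 + (z_c − 3.29 − 18.8)×3.32
The z_c×3.32 term appears on both sides and cancels. Collect the known terms of each column as K = Σ(ρt)_known − 3.32 × (depth of known layers): K_A = 87.694 − 3.32×32.6 = −20.538; K_B = 50.76 − 3.32×(3.29 + 18.8) = −22.5788.
Balance: K_A − x×(3.32 − 0.928) = K_B, so x = (K_A − K_B)/(3.32 − 0.928) = 2.0408/2.392 = 0.853 km.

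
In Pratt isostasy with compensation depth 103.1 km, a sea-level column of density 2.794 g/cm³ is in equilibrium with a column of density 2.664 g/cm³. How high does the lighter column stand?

ρ_ref D = ρ (D + h) → h = D (ρ_ref − ρ)/ρ.
h = 103.1 km × (2.794 − 2.664)/2.664 = 5.03 km.

5.03 km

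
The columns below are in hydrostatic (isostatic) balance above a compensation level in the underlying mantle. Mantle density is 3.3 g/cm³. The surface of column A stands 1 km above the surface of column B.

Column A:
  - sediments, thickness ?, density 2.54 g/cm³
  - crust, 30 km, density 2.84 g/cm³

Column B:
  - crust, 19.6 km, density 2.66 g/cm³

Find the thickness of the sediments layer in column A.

2.69 km

Take the compensation level at the base of the deeper column (depth z_c below the surface of column A) and equate Σ ρ_i t_i down to z_c; mantle fills any gap and the z_c terms cancel.
Column A: x×2.54 + 30×2.84 + (z_c − 30 − x)×3.3
Column B: 1×0 + 19.6×2.66 + (z_c − 1 − 19.6)×3.3
The z_c×3.3 term appears on both sides and cancels. Collect the known terms of each column as K = Σ(ρt)_known − 3.3 × (depth of known layers): K_A = 85.2 − 3.3×30 = −13.8; K_B = 52.136 − 3.3×(1 + 19.6) = −15.844.
Balance: K_A − x×(3.3 − 2.54) = K_B, so x = (K_A − K_B)/(3.3 − 2.54) = 2.044/0.76 = 2.69 km.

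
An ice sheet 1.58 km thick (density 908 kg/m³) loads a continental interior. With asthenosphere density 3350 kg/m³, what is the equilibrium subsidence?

0.428 km

By Archimedes' principle applied to the lithosphere: the ice load ρ_ice t is balanced by mantle displaced below, ρ_m s.
s = t ρ_ice / ρ_m = 1.58 km × 908/3350 = 0.428 km.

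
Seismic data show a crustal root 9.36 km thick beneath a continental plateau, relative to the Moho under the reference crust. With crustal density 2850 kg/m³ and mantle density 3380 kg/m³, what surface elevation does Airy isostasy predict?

In Airy isostatic equilibrium: ρ_c h = (ρ_m − ρ_c) r.
h = r (ρ_m − ρ_c) / ρ_c = 9.36 km × (3380 − 2850) / 2850 = 1.74 km.

1.74 km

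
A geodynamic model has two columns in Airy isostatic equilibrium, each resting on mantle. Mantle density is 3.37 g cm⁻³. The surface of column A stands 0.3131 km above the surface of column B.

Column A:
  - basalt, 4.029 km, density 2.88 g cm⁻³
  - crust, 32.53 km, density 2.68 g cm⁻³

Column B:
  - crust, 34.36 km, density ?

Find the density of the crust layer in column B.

Take the compensation level at the base of the deeper column (depth z_c below the surface of column A) and equate Σ ρ_i t_i down to z_c; mantle fills any gap and the z_c terms cancel.
Column A: 4.029×2.88 + 32.53×2.68 + (z_c − 36.559)×3.37
Column B: 0.3131×0 + 34.36×ρ + (z_c − 0.3131 − 34.36)×3.37
The z_c×3.37 term appears on both sides and cancels. Collect the known terms of each column as K = Σ(ρt)_known − 3.37 × (depth of known layers): K_A = 98.78392 − 3.37×36.559 = −24.41991; K_B = 0 − 3.37×(0.3131 + 34.36) = −116.848347.
Balance: K_A = K_B + 34.36×ρ, so ρ = (K_A − K_B)/34.36 = 92.4284/34.36 = 2.69 g cm⁻³.

2.69 g cm⁻³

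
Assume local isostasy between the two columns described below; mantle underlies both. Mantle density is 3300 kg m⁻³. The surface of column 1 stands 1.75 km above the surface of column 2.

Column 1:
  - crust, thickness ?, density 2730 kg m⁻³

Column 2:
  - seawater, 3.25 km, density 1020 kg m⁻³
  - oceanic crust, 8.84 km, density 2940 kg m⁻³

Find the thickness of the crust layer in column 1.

28.7 km

Take the compensation level at the base of the deeper column (depth z_c below the surface of column 1) and equate Σ ρ_i t_i down to z_c; mantle fills any gap and the z_c terms cancel.
Column 1: x×2730 + (z_c − 0 − x)×3300
Column 2: 1.75×0 + 3.25×1020 + 8.84×2940 + (z_c − 1.75 − 12.09)×3300
The z_c×3300 term appears on both sides and cancels. Collect the known terms of each column as K = Σ(ρt)_known − 3300 × (depth of known layers): K_1 = 0 − 3300×0 = 0; K_2 = 29304.6 − 3300×(1.75 + 12.09) = −16367.4.
Balance: K_1 − x×(3300 − 2730) = K_2, so x = (K_1 − K_2)/(3300 − 2730) = 16367.4/570 = 28.7 km.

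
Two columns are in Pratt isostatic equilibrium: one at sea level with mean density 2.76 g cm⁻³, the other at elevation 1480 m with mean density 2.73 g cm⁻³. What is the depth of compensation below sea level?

135000 m

ρ_ref D = ρ (D + h) → D (ρ_ref − ρ) = ρ h.
D = ρ h/(ρ_ref − ρ) = 2.73 × 1480 m/(2.76 − 2.73) = 135000 m.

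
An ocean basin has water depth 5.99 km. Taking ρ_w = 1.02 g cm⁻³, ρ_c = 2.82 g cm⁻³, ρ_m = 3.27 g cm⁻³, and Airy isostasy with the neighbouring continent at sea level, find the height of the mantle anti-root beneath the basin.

24 km

Isostatic balance requires: replacing crust with seawater at the top is compensated by replacing crust with mantle at the base: d (ρ_c − ρ_w) = a (ρ_m − ρ_c).
a = d (ρ_c − ρ_w)/(ρ_m − ρ_c) = 5.99 km × 1.8/0.45 = 24 km.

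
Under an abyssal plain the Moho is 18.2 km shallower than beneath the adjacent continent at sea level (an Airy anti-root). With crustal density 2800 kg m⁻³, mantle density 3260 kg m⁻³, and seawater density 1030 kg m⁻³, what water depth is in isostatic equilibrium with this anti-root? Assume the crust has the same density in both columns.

Replacing a thickness d of crust by seawater at the top must be balanced by replacing crust with mantle at the base: d (ρ_c − ρ_w) = a (ρ_m − ρ_c).
d = a (ρ_m − ρ_c)/(ρ_c − ρ_w) = 18.2 km × 460/1770 = 4.73 km.

4.73 km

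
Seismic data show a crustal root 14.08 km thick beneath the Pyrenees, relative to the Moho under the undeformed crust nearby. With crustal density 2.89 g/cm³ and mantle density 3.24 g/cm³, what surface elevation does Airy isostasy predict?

1.71 km

Isostatic balance requires: ρ_c h = (ρ_m − ρ_c) r.
h = r (ρ_m − ρ_c) / ρ_c = 14.08 km × (3.24 − 2.89) / 2.89 = 1.71 km.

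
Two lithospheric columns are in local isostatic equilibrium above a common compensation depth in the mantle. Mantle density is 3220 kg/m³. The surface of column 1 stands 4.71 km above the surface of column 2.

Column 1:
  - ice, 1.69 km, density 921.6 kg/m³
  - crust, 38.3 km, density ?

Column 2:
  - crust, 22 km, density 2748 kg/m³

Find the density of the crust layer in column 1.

2650 kg/m³

Take the compensation level at the base of the deeper column (depth z_c below the surface of column 1) and equate Σ ρ_i t_i down to z_c; mantle fills any gap and the z_c terms cancel.
Column 1: 1.69×921.6 + 38.3×ρ + (z_c − 39.99)×3220
Column 2: 4.71×0 + 22×2748 + (z_c − 4.71 − 22)×3220
The z_c×3220 term appears on both sides and cancels. Collect the known terms of each column as K = Σ(ρt)_known − 3220 × (depth of known layers): K_1 = 1557.504 − 3220×39.99 = −127210.296; K_2 = 60456 − 3220×(4.71 + 22) = −25550.2.
Balance: K_1 + 38.3×ρ = K_2, so ρ = (K_2 − K_1)/38.3 = 101660/38.3 = 2650 kg/m³.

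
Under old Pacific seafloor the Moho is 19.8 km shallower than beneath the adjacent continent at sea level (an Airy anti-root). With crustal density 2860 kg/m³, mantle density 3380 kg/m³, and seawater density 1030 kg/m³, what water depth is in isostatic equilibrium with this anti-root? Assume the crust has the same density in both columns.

Replacing a thickness d of crust by seawater at the top must be balanced by replacing crust with mantle at the base: d (ρ_c − ρ_w) = a (ρ_m − ρ_c).
d = a (ρ_m − ρ_c)/(ρ_c − ρ_w) = 19.8 km × 520/1830 = 5.63 km.

5.63 km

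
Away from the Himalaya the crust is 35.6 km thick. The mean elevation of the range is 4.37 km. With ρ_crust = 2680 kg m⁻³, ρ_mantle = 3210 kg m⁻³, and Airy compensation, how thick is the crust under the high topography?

62.1 km

Root depth r = h ρ_c / (ρ_m − ρ_c) = 4.37 km × 2680 / 530 = 22.1 km.
Total thickness = T + h + r = 35.6 km + 4.37 km + 22.1 km = 62.1 km.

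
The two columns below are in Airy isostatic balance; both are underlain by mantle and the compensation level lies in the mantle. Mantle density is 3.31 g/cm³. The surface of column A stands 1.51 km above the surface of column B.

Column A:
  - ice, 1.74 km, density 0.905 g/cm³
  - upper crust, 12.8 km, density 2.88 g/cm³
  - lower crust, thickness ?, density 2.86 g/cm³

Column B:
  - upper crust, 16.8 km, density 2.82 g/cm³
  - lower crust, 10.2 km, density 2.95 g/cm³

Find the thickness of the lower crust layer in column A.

Take the compensation level at the base of the deeper column (depth z_c below the surface of column A) and equate Σ ρ_i t_i down to z_c; mantle fills any gap and the z_c terms cancel.
Column A: 1.74×0.905 + 12.8×2.88 + x×2.86 + (z_c − 14.54 − x)×3.31
Column B: 1.51×0 + 16.8×2.82 + 10.2×2.95 + (z_c − 1.51 − 27)×3.31
The z_c×3.31 term appears on both sides and cancels. Collect the known terms of each column as K = Σ(ρt)_known − 3.31 × (depth of known layers): K_A = 38.4387 − 3.31×14.54 = −9.6887; K_B = 77.466 − 3.31×(1.51 + 27) = −16.9021.
Balance: K_A − x×(3.31 − 2.86) = K_B, so x = (K_A − K_B)/(3.31 − 2.86) = 7.2134/0.45 = 16 km.

16 km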